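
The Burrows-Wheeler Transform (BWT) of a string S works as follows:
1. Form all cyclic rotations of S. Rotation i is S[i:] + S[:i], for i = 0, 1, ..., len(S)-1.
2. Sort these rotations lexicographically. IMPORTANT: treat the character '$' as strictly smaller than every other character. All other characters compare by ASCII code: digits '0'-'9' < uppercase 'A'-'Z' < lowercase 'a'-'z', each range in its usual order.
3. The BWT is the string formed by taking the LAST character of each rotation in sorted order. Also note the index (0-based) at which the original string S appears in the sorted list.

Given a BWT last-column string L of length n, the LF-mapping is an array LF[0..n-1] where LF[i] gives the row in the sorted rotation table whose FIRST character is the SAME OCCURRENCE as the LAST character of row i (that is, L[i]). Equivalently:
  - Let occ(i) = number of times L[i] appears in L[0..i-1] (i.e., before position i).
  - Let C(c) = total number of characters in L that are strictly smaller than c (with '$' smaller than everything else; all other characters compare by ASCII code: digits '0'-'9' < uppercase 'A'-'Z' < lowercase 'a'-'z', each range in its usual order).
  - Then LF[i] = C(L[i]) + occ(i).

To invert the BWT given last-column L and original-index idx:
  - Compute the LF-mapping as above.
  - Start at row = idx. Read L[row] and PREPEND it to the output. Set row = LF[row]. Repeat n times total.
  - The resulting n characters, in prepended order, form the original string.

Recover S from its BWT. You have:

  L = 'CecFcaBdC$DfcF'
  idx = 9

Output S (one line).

Answer: cDceBFfdaFCcC$

Derivation:
LF mapping: 2 12 8 5 9 7 1 11 3 0 4 13 10 6
Walk LF starting at row 9, prepending L[row]:
  step 1: row=9, L[9]='$', prepend. Next row=LF[9]=0
  step 2: row=0, L[0]='C', prepend. Next row=LF[0]=2
  step 3: row=2, L[2]='c', prepend. Next row=LF[2]=8
  step 4: row=8, L[8]='C', prepend. Next row=LF[8]=3
  step 5: row=3, L[3]='F', prepend. Next row=LF[3]=5
  step 6: row=5, L[5]='a', prepend. Next row=LF[5]=7
  step 7: row=7, L[7]='d', prepend. Next row=LF[7]=11
  step 8: row=11, L[11]='f', prepend. Next row=LF[11]=13
  step 9: row=13, L[13]='F', prepend. Next row=LF[13]=6
  step 10: row=6, L[6]='B', prepend. Next row=LF[6]=1
  step 11: row=1, L[1]='e', prepend. Next row=LF[1]=12
  step 12: row=12, L[12]='c', prepend. Next row=LF[12]=10
  step 13: row=10, L[10]='D', prepend. Next row=LF[10]=4
  step 14: row=4, L[4]='c', prepend. Next row=LF[4]=9
Reversed output: cDceBFfdaFCcC$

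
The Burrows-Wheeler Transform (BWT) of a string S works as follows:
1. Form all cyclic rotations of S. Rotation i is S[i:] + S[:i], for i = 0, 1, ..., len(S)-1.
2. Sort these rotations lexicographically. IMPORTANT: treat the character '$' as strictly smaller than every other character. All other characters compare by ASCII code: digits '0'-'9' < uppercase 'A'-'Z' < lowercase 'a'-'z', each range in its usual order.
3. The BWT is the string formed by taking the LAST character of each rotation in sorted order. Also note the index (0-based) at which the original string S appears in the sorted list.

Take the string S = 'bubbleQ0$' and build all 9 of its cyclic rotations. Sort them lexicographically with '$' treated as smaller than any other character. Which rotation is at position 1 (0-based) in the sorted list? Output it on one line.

All 9 rotations (rotation i = S[i:]+S[:i]):
  rot[0] = bubbleQ0$
  rot[1] = ubbleQ0$b
  rot[2] = bbleQ0$bu
  rot[3] = bleQ0$bub
  rot[4] = leQ0$bubb
  rot[5] = eQ0$bubbl
  rot[6] = Q0$bubble
  rot[7] = 0$bubbleQ
  rot[8] = $bubbleQ0
Sorted (with $ < everything):
  sorted[0] = $bubbleQ0
  sorted[1] = 0$bubbleQ
  sorted[2] = Q0$bubble
  sorted[3] = bbleQ0$bu
  sorted[4] = bleQ0$bub
  sorted[5] = bubbleQ0$
  sorted[6] = eQ0$bubbl
  sorted[7] = leQ0$bubb
  sorted[8] = ubbleQ0$b
sorted[1] = 0$bubbleQ

Answer: 0$bubbleQ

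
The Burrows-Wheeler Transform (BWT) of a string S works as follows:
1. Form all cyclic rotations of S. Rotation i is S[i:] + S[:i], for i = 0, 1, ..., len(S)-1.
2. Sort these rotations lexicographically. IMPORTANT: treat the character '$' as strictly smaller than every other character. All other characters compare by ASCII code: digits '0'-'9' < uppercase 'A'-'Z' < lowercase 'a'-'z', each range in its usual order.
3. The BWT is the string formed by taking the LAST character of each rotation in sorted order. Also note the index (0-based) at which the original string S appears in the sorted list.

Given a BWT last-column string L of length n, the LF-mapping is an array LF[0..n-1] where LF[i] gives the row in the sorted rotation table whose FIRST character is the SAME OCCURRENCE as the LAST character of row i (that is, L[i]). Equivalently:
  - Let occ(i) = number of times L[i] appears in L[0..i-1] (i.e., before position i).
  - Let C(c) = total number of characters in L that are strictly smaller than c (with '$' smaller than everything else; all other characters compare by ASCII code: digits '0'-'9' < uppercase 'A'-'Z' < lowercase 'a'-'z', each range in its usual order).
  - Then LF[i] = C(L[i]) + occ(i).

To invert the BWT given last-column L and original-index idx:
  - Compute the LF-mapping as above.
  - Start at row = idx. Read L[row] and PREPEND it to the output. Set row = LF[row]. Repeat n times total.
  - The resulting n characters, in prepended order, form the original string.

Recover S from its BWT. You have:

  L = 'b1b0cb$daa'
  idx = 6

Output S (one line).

LF mapping: 5 2 6 1 8 7 0 9 3 4
Walk LF starting at row 6, prepending L[row]:
  step 1: row=6, L[6]='$', prepend. Next row=LF[6]=0
  step 2: row=0, L[0]='b', prepend. Next row=LF[0]=5
  step 3: row=5, L[5]='b', prepend. Next row=LF[5]=7
  step 4: row=7, L[7]='d', prepend. Next row=LF[7]=9
  step 5: row=9, L[9]='a', prepend. Next row=LF[9]=4
  step 6: row=4, L[4]='c', prepend. Next row=LF[4]=8
  step 7: row=8, L[8]='a', prepend. Next row=LF[8]=3
  step 8: row=3, L[3]='0', prepend. Next row=LF[3]=1
  step 9: row=1, L[1]='1', prepend. Next row=LF[1]=2
  step 10: row=2, L[2]='b', prepend. Next row=LF[2]=6
Reversed output: b10acadbb$

Answer: b10acadbb$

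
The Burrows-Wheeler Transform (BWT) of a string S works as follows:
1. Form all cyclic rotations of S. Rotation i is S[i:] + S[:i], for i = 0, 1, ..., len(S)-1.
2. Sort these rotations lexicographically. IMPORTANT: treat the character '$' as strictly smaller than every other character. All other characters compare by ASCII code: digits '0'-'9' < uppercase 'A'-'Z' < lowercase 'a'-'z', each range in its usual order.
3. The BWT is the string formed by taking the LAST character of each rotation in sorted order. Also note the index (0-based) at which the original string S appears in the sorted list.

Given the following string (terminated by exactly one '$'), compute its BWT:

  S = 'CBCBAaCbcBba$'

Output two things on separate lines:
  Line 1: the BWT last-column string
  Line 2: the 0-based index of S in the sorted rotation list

Answer: aBCCcB$abABCb
6

Derivation:
All 13 rotations (rotation i = S[i:]+S[:i]):
  rot[0] = CBCBAaCbcBba$
  rot[1] = BCBAaCbcBba$C
  rot[2] = CBAaCbcBba$CB
  rot[3] = BAaCbcBba$CBC
  rot[4] = AaCbcBba$CBCB
  rot[5] = aCbcBba$CBCBA
  rot[6] = CbcBba$CBCBAa
  rot[7] = bcBba$CBCBAaC
  rot[8] = cBba$CBCBAaCb
  rot[9] = Bba$CBCBAaCbc
  rot[10] = ba$CBCBAaCbcB
  rot[11] = a$CBCBAaCbcBb
  rot[12] = $CBCBAaCbcBba
Sorted (with $ < everything):
  sorted[0] = $CBCBAaCbcBba  (last char: 'a')
  sorted[1] = AaCbcBba$CBCB  (last char: 'B')
  sorted[2] = BAaCbcBba$CBC  (last char: 'C')
  sorted[3] = BCBAaCbcBba$C  (last char: 'C')
  sorted[4] = Bba$CBCBAaCbc  (last char: 'c')
  sorted[5] = CBAaCbcBba$CB  (last char: 'B')
  sorted[6] = CBCBAaCbcBba$  (last char: '$')
  sorted[7] = CbcBba$CBCBAa  (last char: 'a')
  sorted[8] = a$CBCBAaCbcBb  (last char: 'b')
  sorted[9] = aCbcBba$CBCBA  (last char: 'A')
  sorted[10] = ba$CBCBAaCbcB  (last char: 'B')
  sorted[11] = bcBba$CBCBAaC  (last char: 'C')
  sorted[12] = cBba$CBCBAaCb  (last char: 'b')
Last column: aBCCcB$abABCb
Original string S is at sorted index 6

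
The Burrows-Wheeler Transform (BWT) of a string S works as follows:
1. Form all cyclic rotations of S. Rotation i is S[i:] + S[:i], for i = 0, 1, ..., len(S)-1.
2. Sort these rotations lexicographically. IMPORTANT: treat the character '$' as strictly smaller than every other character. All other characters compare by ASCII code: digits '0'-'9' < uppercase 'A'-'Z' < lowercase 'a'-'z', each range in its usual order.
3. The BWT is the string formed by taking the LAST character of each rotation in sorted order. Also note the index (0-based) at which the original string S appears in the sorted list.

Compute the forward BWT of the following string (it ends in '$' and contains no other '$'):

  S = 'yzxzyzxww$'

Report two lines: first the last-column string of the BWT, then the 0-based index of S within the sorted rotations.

All 10 rotations (rotation i = S[i:]+S[:i]):
  rot[0] = yzxzyzxww$
  rot[1] = zxzyzxww$y
  rot[2] = xzyzxww$yz
  rot[3] = zyzxww$yzx
  rot[4] = yzxww$yzxz
  rot[5] = zxww$yzxzy
  rot[6] = xww$yzxzyz
  rot[7] = ww$yzxzyzx
  rot[8] = w$yzxzyzxw
  rot[9] = $yzxzyzxww
Sorted (with $ < everything):
  sorted[0] = $yzxzyzxww  (last char: 'w')
  sorted[1] = w$yzxzyzxw  (last char: 'w')
  sorted[2] = ww$yzxzyzx  (last char: 'x')
  sorted[3] = xww$yzxzyz  (last char: 'z')
  sorted[4] = xzyzxww$yz  (last char: 'z')
  sorted[5] = yzxww$yzxz  (last char: 'z')
  sorted[6] = yzxzyzxww$  (last char: '$')
  sorted[7] = zxww$yzxzy  (last char: 'y')
  sorted[8] = zxzyzxww$y  (last char: 'y')
  sorted[9] = zyzxww$yzx  (last char: 'x')
Last column: wwxzzz$yyx
Original string S is at sorted index 6

Answer: wwxzzz$yyx
6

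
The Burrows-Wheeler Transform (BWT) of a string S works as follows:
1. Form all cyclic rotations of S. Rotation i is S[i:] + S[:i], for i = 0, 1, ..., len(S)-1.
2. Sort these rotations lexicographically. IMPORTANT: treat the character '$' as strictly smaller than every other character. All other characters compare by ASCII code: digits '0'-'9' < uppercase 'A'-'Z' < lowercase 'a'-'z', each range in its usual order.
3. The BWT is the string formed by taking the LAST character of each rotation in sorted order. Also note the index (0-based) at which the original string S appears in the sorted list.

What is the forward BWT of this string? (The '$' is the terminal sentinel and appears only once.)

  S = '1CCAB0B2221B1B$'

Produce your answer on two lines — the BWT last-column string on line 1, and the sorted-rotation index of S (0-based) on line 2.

All 15 rotations (rotation i = S[i:]+S[:i]):
  rot[0] = 1CCAB0B2221B1B$
  rot[1] = CCAB0B2221B1B$1
  rot[2] = CAB0B2221B1B$1C
  rot[3] = AB0B2221B1B$1CC
  rot[4] = B0B2221B1B$1CCA
  rot[5] = 0B2221B1B$1CCAB
  rot[6] = B2221B1B$1CCAB0
  rot[7] = 2221B1B$1CCAB0B
  rot[8] = 221B1B$1CCAB0B2
  rot[9] = 21B1B$1CCAB0B22
  rot[10] = 1B1B$1CCAB0B222
  rot[11] = B1B$1CCAB0B2221
  rot[12] = 1B$1CCAB0B2221B
  rot[13] = B$1CCAB0B2221B1
  rot[14] = $1CCAB0B2221B1B
Sorted (with $ < everything):
  sorted[0] = $1CCAB0B2221B1B  (last char: 'B')
  sorted[1] = 0B2221B1B$1CCAB  (last char: 'B')
  sorted[2] = 1B$1CCAB0B2221B  (last char: 'B')
  sorted[3] = 1B1B$1CCAB0B222  (last char: '2')
  sorted[4] = 1CCAB0B2221B1B$  (last char: '$')
  sorted[5] = 21B1B$1CCAB0B22  (last char: '2')
  sorted[6] = 221B1B$1CCAB0B2  (last char: '2')
  sorted[7] = 2221B1B$1CCAB0B  (last char: 'B')
  sorted[8] = AB0B2221B1B$1CC  (last char: 'C')
  sorted[9] = B$1CCAB0B2221B1  (last char: '1')
  sorted[10] = B0B2221B1B$1CCA  (last char: 'A')
  sorted[11] = B1B$1CCAB0B2221  (last char: '1')
  sorted[12] = B2221B1B$1CCAB0  (last char: '0')
  sorted[13] = CAB0B2221B1B$1C  (last char: 'C')
  sorted[14] = CCAB0B2221B1B$1  (last char: '1')
Last column: BBB2$22BC1A10C1
Original string S is at sorted index 4

Answer: BBB2$22BC1A10C1
4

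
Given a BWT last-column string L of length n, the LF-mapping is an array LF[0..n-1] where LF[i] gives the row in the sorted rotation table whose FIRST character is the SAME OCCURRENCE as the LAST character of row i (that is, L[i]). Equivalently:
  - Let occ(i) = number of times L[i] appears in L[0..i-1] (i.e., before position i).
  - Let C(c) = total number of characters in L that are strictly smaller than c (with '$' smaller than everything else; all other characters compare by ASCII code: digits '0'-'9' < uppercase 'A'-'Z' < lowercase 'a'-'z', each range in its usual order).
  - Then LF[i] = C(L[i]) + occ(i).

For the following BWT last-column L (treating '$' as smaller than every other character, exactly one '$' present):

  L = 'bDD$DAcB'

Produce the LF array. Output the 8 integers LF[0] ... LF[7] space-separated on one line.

Answer: 6 3 4 0 5 1 7 2

Derivation:
Char counts: '$':1, 'A':1, 'B':1, 'D':3, 'b':1, 'c':1
C (first-col start): C('$')=0, C('A')=1, C('B')=2, C('D')=3, C('b')=6, C('c')=7
L[0]='b': occ=0, LF[0]=C('b')+0=6+0=6
L[1]='D': occ=0, LF[1]=C('D')+0=3+0=3
L[2]='D': occ=1, LF[2]=C('D')+1=3+1=4
L[3]='$': occ=0, LF[3]=C('$')+0=0+0=0
L[4]='D': occ=2, LF[4]=C('D')+2=3+2=5
L[5]='A': occ=0, LF[5]=C('A')+0=1+0=1
L[6]='c': occ=0, LF[6]=C('c')+0=7+0=7
L[7]='B': occ=0, LF[7]=C('B')+0=2+0=2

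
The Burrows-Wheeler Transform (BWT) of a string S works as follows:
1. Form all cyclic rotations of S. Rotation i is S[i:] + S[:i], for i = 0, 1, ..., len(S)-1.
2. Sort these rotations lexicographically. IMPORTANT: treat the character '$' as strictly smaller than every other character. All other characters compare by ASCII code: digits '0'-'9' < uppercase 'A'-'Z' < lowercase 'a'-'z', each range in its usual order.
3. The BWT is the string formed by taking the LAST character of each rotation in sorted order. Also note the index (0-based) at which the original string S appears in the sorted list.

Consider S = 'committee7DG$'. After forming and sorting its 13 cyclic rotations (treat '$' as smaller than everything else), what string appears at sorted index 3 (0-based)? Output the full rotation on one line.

Answer: G$committee7D

Derivation:
All 13 rotations (rotation i = S[i:]+S[:i]):
  rot[0] = committee7DG$
  rot[1] = ommittee7DG$c
  rot[2] = mmittee7DG$co
  rot[3] = mittee7DG$com
  rot[4] = ittee7DG$comm
  rot[5] = ttee7DG$commi
  rot[6] = tee7DG$commit
  rot[7] = ee7DG$committ
  rot[8] = e7DG$committe
  rot[9] = 7DG$committee
  rot[10] = DG$committee7
  rot[11] = G$committee7D
  rot[12] = $committee7DG
Sorted (with $ < everything):
  sorted[0] = $committee7DG
  sorted[1] = 7DG$committee
  sorted[2] = DG$committee7
  sorted[3] = G$committee7D
  sorted[4] = committee7DG$
  sorted[5] = e7DG$committe
  sorted[6] = ee7DG$committ
  sorted[7] = ittee7DG$comm
  sorted[8] = mittee7DG$com
  sorted[9] = mmittee7DG$co
  sorted[10] = ommittee7DG$c
  sorted[11] = tee7DG$commit
  sorted[12] = ttee7DG$commi
sorted[3] = G$committee7D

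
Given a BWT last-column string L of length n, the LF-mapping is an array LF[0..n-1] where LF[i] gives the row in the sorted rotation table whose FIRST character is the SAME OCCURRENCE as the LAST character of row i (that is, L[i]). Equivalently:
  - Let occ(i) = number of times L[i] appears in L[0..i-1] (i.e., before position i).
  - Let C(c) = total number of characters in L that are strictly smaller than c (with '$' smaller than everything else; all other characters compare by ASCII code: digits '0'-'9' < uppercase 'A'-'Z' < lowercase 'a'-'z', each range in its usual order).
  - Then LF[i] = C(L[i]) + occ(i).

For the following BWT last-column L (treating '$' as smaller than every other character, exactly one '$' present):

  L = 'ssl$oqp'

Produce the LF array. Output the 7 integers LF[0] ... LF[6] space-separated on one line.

Char counts: '$':1, 'l':1, 'o':1, 'p':1, 'q':1, 's':2
C (first-col start): C('$')=0, C('l')=1, C('o')=2, C('p')=3, C('q')=4, C('s')=5
L[0]='s': occ=0, LF[0]=C('s')+0=5+0=5
L[1]='s': occ=1, LF[1]=C('s')+1=5+1=6
L[2]='l': occ=0, LF[2]=C('l')+0=1+0=1
L[3]='$': occ=0, LF[3]=C('$')+0=0+0=0
L[4]='o': occ=0, LF[4]=C('o')+0=2+0=2
L[5]='q': occ=0, LF[5]=C('q')+0=4+0=4
L[6]='p': occ=0, LF[6]=C('p')+0=3+0=3

Answer: 5 6 1 0 2 4 3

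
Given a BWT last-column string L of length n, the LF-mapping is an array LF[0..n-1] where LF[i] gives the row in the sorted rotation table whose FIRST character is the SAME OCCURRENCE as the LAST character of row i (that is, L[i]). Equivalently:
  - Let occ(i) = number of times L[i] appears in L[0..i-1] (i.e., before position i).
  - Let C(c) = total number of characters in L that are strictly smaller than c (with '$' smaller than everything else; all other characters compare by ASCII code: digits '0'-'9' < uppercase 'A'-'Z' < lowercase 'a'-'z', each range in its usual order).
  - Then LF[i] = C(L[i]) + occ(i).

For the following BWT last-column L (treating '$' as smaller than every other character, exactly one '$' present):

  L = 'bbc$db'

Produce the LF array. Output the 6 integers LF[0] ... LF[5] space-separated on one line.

Answer: 1 2 4 0 5 3

Derivation:
Char counts: '$':1, 'b':3, 'c':1, 'd':1
C (first-col start): C('$')=0, C('b')=1, C('c')=4, C('d')=5
L[0]='b': occ=0, LF[0]=C('b')+0=1+0=1
L[1]='b': occ=1, LF[1]=C('b')+1=1+1=2
L[2]='c': occ=0, LF[2]=C('c')+0=4+0=4
L[3]='$': occ=0, LF[3]=C('$')+0=0+0=0
L[4]='d': occ=0, LF[4]=C('d')+0=5+0=5
L[5]='b': occ=2, LF[5]=C('b')+2=1+2=3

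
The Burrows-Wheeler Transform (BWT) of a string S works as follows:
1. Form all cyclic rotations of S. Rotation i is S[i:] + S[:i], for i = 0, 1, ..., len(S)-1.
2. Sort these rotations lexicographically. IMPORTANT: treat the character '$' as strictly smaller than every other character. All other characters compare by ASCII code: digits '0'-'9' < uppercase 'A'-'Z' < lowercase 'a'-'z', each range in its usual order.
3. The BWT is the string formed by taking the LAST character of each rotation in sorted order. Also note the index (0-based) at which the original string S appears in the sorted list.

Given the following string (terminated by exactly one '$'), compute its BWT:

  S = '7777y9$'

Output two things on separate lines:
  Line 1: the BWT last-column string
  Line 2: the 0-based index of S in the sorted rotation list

Answer: 9$777y7
1

Derivation:
All 7 rotations (rotation i = S[i:]+S[:i]):
  rot[0] = 7777y9$
  rot[1] = 777y9$7
  rot[2] = 77y9$77
  rot[3] = 7y9$777
  rot[4] = y9$7777
  rot[5] = 9$7777y
  rot[6] = $7777y9
Sorted (with $ < everything):
  sorted[0] = $7777y9  (last char: '9')
  sorted[1] = 7777y9$  (last char: '$')
  sorted[2] = 777y9$7  (last char: '7')
  sorted[3] = 77y9$77  (last char: '7')
  sorted[4] = 7y9$777  (last char: '7')
  sorted[5] = 9$7777y  (last char: 'y')
  sorted[6] = y9$7777  (last char: '7')
Last column: 9$777y7
Original string S is at sorted index 1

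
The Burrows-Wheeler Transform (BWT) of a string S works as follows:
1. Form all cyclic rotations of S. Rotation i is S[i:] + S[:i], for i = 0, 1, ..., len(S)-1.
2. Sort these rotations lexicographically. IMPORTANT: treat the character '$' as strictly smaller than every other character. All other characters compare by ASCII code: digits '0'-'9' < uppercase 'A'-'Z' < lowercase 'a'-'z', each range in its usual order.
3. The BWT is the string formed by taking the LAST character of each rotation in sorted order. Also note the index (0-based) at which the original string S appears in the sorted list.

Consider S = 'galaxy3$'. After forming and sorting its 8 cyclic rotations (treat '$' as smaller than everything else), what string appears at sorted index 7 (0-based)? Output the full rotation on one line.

All 8 rotations (rotation i = S[i:]+S[:i]):
  rot[0] = galaxy3$
  rot[1] = alaxy3$g
  rot[2] = laxy3$ga
  rot[3] = axy3$gal
  rot[4] = xy3$gala
  rot[5] = y3$galax
  rot[6] = 3$galaxy
  rot[7] = $galaxy3
Sorted (with $ < everything):
  sorted[0] = $galaxy3
  sorted[1] = 3$galaxy
  sorted[2] = alaxy3$g
  sorted[3] = axy3$gal
  sorted[4] = galaxy3$
  sorted[5] = laxy3$ga
  sorted[6] = xy3$gala
  sorted[7] = y3$galax
sorted[7] = y3$galax

Answer: y3$galax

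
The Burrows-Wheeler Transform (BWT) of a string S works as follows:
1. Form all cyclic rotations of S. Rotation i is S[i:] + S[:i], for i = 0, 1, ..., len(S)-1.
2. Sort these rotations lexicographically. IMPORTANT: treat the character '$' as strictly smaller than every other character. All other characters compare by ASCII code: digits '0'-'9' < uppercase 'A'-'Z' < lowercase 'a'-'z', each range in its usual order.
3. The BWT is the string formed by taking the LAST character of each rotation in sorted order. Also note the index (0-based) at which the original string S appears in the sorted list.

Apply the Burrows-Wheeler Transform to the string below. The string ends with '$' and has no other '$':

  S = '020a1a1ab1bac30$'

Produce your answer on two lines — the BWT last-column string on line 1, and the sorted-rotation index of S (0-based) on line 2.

All 16 rotations (rotation i = S[i:]+S[:i]):
  rot[0] = 020a1a1ab1bac30$
  rot[1] = 20a1a1ab1bac30$0
  rot[2] = 0a1a1ab1bac30$02
  rot[3] = a1a1ab1bac30$020
  rot[4] = 1a1ab1bac30$020a
  rot[5] = a1ab1bac30$020a1
  rot[6] = 1ab1bac30$020a1a
  rot[7] = ab1bac30$020a1a1
  rot[8] = b1bac30$020a1a1a
  rot[9] = 1bac30$020a1a1ab
  rot[10] = bac30$020a1a1ab1
  rot[11] = ac30$020a1a1ab1b
  rot[12] = c30$020a1a1ab1ba
  rot[13] = 30$020a1a1ab1bac
  rot[14] = 0$020a1a1ab1bac3
  rot[15] = $020a1a1ab1bac30
Sorted (with $ < everything):
  sorted[0] = $020a1a1ab1bac30  (last char: '0')
  sorted[1] = 0$020a1a1ab1bac3  (last char: '3')
  sorted[2] = 020a1a1ab1bac30$  (last char: '$')
  sorted[3] = 0a1a1ab1bac30$02  (last char: '2')
  sorted[4] = 1a1ab1bac30$020a  (last char: 'a')
  sorted[5] = 1ab1bac30$020a1a  (last char: 'a')
  sorted[6] = 1bac30$020a1a1ab  (last char: 'b')
  sorted[7] = 20a1a1ab1bac30$0  (last char: '0')
  sorted[8] = 30$020a1a1ab1bac  (last char: 'c')
  sorted[9] = a1a1ab1bac30$020  (last char: '0')
  sorted[10] = a1ab1bac30$020a1  (last char: '1')
  sorted[11] = ab1bac30$020a1a1  (last char: '1')
  sorted[12] = ac30$020a1a1ab1b  (last char: 'b')
  sorted[13] = b1bac30$020a1a1a  (last char: 'a')
  sorted[14] = bac30$020a1a1ab1  (last char: '1')
  sorted[15] = c30$020a1a1ab1ba  (last char: 'a')
Last column: 03$2aab0c011ba1a
Original string S is at sorted index 2

Answer: 03$2aab0c011ba1a
2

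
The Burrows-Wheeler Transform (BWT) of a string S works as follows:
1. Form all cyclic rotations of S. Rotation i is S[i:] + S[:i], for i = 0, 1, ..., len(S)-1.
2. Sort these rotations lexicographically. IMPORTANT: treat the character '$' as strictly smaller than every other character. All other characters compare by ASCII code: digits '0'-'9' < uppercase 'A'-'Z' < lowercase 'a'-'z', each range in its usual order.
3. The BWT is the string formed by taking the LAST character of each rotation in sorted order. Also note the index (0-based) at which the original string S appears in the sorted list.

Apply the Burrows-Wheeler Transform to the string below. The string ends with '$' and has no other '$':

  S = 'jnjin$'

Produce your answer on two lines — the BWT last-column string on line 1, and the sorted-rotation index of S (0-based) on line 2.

Answer: njn$ij
3

Derivation:
All 6 rotations (rotation i = S[i:]+S[:i]):
  rot[0] = jnjin$
  rot[1] = njin$j
  rot[2] = jin$jn
  rot[3] = in$jnj
  rot[4] = n$jnji
  rot[5] = $jnjin
Sorted (with $ < everything):
  sorted[0] = $jnjin  (last char: 'n')
  sorted[1] = in$jnj  (last char: 'j')
  sorted[2] = jin$jn  (last char: 'n')
  sorted[3] = jnjin$  (last char: '$')
  sorted[4] = n$jnji  (last char: 'i')
  sorted[5] = njin$j  (last char: 'j')
Last column: njn$ij
Original string S is at sorted index 3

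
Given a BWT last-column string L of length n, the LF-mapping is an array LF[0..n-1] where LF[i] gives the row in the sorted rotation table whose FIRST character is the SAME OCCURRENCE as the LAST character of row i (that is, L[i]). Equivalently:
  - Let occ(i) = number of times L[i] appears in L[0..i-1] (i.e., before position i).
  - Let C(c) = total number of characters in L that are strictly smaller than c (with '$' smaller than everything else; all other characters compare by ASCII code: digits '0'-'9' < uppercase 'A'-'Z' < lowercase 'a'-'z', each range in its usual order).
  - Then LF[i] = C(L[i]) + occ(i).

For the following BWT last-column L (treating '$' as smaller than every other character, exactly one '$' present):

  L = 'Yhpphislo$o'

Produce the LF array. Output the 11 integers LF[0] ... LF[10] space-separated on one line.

Char counts: '$':1, 'Y':1, 'h':2, 'i':1, 'l':1, 'o':2, 'p':2, 's':1
C (first-col start): C('$')=0, C('Y')=1, C('h')=2, C('i')=4, C('l')=5, C('o')=6, C('p')=8, C('s')=10
L[0]='Y': occ=0, LF[0]=C('Y')+0=1+0=1
L[1]='h': occ=0, LF[1]=C('h')+0=2+0=2
L[2]='p': occ=0, LF[2]=C('p')+0=8+0=8
L[3]='p': occ=1, LF[3]=C('p')+1=8+1=9
L[4]='h': occ=1, LF[4]=C('h')+1=2+1=3
L[5]='i': occ=0, LF[5]=C('i')+0=4+0=4
L[6]='s': occ=0, LF[6]=C('s')+0=10+0=10
L[7]='l': occ=0, LF[7]=C('l')+0=5+0=5
L[8]='o': occ=0, LF[8]=C('o')+0=6+0=6
L[9]='$': occ=0, LF[9]=C('$')+0=0+0=0
L[10]='o': occ=1, LF[10]=C('o')+1=6+1=7

Answer: 1 2 8 9 3 4 10 5 6 0 7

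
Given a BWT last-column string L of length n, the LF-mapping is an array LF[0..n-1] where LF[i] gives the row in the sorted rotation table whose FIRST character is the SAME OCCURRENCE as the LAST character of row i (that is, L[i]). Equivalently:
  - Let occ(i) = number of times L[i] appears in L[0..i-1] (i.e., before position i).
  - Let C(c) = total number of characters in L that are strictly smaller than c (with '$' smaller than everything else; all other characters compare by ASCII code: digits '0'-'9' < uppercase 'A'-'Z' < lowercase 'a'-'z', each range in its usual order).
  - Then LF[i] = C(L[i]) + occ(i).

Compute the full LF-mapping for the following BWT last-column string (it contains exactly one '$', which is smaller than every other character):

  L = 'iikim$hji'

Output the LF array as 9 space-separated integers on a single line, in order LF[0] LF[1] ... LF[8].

Answer: 2 3 7 4 8 0 1 6 5

Derivation:
Char counts: '$':1, 'h':1, 'i':4, 'j':1, 'k':1, 'm':1
C (first-col start): C('$')=0, C('h')=1, C('i')=2, C('j')=6, C('k')=7, C('m')=8
L[0]='i': occ=0, LF[0]=C('i')+0=2+0=2
L[1]='i': occ=1, LF[1]=C('i')+1=2+1=3
L[2]='k': occ=0, LF[2]=C('k')+0=7+0=7
L[3]='i': occ=2, LF[3]=C('i')+2=2+2=4
L[4]='m': occ=0, LF[4]=C('m')+0=8+0=8
L[5]='$': occ=0, LF[5]=C('$')+0=0+0=0
L[6]='h': occ=0, LF[6]=C('h')+0=1+0=1
L[7]='j': occ=0, LF[7]=C('j')+0=6+0=6
L[8]='i': occ=3, LF[8]=C('i')+3=2+3=5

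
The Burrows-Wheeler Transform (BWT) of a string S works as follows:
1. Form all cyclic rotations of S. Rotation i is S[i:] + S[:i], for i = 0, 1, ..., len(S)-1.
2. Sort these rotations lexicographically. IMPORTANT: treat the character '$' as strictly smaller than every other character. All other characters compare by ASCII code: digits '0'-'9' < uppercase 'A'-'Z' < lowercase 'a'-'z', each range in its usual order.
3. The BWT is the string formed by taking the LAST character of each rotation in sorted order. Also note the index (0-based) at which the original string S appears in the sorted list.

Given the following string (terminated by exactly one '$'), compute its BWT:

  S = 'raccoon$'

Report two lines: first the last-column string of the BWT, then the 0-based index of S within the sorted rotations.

Answer: nracooc$
7

Derivation:
All 8 rotations (rotation i = S[i:]+S[:i]):
  rot[0] = raccoon$
  rot[1] = accoon$r
  rot[2] = ccoon$ra
  rot[3] = coon$rac
  rot[4] = oon$racc
  rot[5] = on$racco
  rot[6] = n$raccoo
  rot[7] = $raccoon
Sorted (with $ < everything):
  sorted[0] = $raccoon  (last char: 'n')
  sorted[1] = accoon$r  (last char: 'r')
  sorted[2] = ccoon$ra  (last char: 'a')
  sorted[3] = coon$rac  (last char: 'c')
  sorted[4] = n$raccoo  (last char: 'o')
  sorted[5] = on$racco  (last char: 'o')
  sorted[6] = oon$racc  (last char: 'c')
  sorted[7] = raccoon$  (last char: '$')
Last column: nracooc$
Original string S is at sorted index 7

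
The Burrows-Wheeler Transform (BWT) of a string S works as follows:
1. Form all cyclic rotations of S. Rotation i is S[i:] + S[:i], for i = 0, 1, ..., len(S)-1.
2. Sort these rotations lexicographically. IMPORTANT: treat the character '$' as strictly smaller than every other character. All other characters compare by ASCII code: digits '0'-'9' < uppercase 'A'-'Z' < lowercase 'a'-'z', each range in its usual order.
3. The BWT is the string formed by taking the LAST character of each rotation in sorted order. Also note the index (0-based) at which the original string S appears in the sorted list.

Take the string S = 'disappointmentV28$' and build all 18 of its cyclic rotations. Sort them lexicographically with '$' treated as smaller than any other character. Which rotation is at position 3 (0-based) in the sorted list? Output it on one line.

All 18 rotations (rotation i = S[i:]+S[:i]):
  rot[0] = disappointmentV28$
  rot[1] = isappointmentV28$d
  rot[2] = sappointmentV28$di
  rot[3] = appointmentV28$dis
  rot[4] = ppointmentV28$disa
  rot[5] = pointmentV28$disap
  rot[6] = ointmentV28$disapp
  rot[7] = intmentV28$disappo
  rot[8] = ntmentV28$disappoi
  rot[9] = tmentV28$disappoin
  rot[10] = mentV28$disappoint
  rot[11] = entV28$disappointm
  rot[12] = ntV28$disappointme
  rot[13] = tV28$disappointmen
  rot[14] = V28$disappointment
  rot[15] = 28$disappointmentV
  rot[16] = 8$disappointmentV2
  rot[17] = $disappointmentV28
Sorted (with $ < everything):
  sorted[0] = $disappointmentV28
  sorted[1] = 28$disappointmentV
  sorted[2] = 8$disappointmentV2
  sorted[3] = V28$disappointment
  sorted[4] = appointmentV28$dis
  sorted[5] = disappointmentV28$
  sorted[6] = entV28$disappointm
  sorted[7] = intmentV28$disappo
  sorted[8] = isappointmentV28$d
  sorted[9] = mentV28$disappoint
  sorted[10] = ntV28$disappointme
  sorted[11] = ntmentV28$disappoi
  sorted[12] = ointmentV28$disapp
  sorted[13] = pointmentV28$disap
  sorted[14] = ppointmentV28$disa
  sorted[15] = sappointmentV28$di
  sorted[16] = tV28$disappointmen
  sorted[17] = tmentV28$disappoin
sorted[3] = V28$disappointment

Answer: V28$disappointment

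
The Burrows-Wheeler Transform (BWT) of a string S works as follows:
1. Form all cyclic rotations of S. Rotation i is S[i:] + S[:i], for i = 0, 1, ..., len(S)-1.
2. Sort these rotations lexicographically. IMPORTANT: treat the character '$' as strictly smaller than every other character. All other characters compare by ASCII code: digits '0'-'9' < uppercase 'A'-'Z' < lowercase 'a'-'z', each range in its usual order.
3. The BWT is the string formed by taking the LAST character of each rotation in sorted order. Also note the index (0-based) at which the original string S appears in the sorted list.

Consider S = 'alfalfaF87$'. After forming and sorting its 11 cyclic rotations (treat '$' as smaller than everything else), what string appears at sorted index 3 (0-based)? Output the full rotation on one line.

Answer: F87$alfalfa

Derivation:
All 11 rotations (rotation i = S[i:]+S[:i]):
  rot[0] = alfalfaF87$
  rot[1] = lfalfaF87$a
  rot[2] = falfaF87$al
  rot[3] = alfaF87$alf
  rot[4] = lfaF87$alfa
  rot[5] = faF87$alfal
  rot[6] = aF87$alfalf
  rot[7] = F87$alfalfa
  rot[8] = 87$alfalfaF
  rot[9] = 7$alfalfaF8
  rot[10] = $alfalfaF87
Sorted (with $ < everything):
  sorted[0] = $alfalfaF87
  sorted[1] = 7$alfalfaF8
  sorted[2] = 87$alfalfaF
  sorted[3] = F87$alfalfa
  sorted[4] = aF87$alfalf
  sorted[5] = alfaF87$alf
  sorted[6] = alfalfaF87$
  sorted[7] = faF87$alfal
  sorted[8] = falfaF87$al
  sorted[9] = lfaF87$alfa
  sorted[10] = lfalfaF87$a
sorted[3] = F87$alfalfa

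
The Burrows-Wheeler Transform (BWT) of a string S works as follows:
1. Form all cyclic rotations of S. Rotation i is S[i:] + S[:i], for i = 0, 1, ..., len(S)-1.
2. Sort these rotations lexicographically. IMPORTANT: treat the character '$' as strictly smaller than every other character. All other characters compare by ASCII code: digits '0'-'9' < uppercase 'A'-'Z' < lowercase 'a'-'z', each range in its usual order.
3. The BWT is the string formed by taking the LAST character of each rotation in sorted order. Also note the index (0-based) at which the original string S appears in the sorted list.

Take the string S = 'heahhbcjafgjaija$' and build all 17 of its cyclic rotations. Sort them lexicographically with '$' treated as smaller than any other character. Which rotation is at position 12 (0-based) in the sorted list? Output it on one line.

All 17 rotations (rotation i = S[i:]+S[:i]):
  rot[0] = heahhbcjafgjaija$
  rot[1] = eahhbcjafgjaija$h
  rot[2] = ahhbcjafgjaija$he
  rot[3] = hhbcjafgjaija$hea
  rot[4] = hbcjafgjaija$heah
  rot[5] = bcjafgjaija$heahh
  rot[6] = cjafgjaija$heahhb
  rot[7] = jafgjaija$heahhbc
  rot[8] = afgjaija$heahhbcj
  rot[9] = fgjaija$heahhbcja
  rot[10] = gjaija$heahhbcjaf
  rot[11] = jaija$heahhbcjafg
  rot[12] = aija$heahhbcjafgj
  rot[13] = ija$heahhbcjafgja
  rot[14] = ja$heahhbcjafgjai
  rot[15] = a$heahhbcjafgjaij
  rot[16] = $heahhbcjafgjaija
Sorted (with $ < everything):
  sorted[0] = $heahhbcjafgjaija
  sorted[1] = a$heahhbcjafgjaij
  sorted[2] = afgjaija$heahhbcj
  sorted[3] = ahhbcjafgjaija$he
  sorted[4] = aija$heahhbcjafgj
  sorted[5] = bcjafgjaija$heahh
  sorted[6] = cjafgjaija$heahhb
  sorted[7] = eahhbcjafgjaija$h
  sorted[8] = fgjaija$heahhbcja
  sorted[9] = gjaija$heahhbcjaf
  sorted[10] = hbcjafgjaija$heah
  sorted[11] = heahhbcjafgjaija$
  sorted[12] = hhbcjafgjaija$hea
  sorted[13] = ija$heahhbcjafgja
  sorted[14] = ja$heahhbcjafgjai
  sorted[15] = jafgjaija$heahhbc
  sorted[16] = jaija$heahhbcjafg
sorted[12] = hhbcjafgjaija$hea

Answer: hhbcjafgjaija$hea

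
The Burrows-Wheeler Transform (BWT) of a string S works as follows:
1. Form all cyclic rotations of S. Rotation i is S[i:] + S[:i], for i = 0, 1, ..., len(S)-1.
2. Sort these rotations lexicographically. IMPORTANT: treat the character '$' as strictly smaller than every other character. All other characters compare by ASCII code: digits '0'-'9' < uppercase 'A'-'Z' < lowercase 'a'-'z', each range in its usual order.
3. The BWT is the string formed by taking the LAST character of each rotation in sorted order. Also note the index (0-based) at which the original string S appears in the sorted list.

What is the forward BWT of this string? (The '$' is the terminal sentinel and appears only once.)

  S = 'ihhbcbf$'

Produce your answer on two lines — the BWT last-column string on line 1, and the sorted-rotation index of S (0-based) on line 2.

All 8 rotations (rotation i = S[i:]+S[:i]):
  rot[0] = ihhbcbf$
  rot[1] = hhbcbf$i
  rot[2] = hbcbf$ih
  rot[3] = bcbf$ihh
  rot[4] = cbf$ihhb
  rot[5] = bf$ihhbc
  rot[6] = f$ihhbcb
  rot[7] = $ihhbcbf
Sorted (with $ < everything):
  sorted[0] = $ihhbcbf  (last char: 'f')
  sorted[1] = bcbf$ihh  (last char: 'h')
  sorted[2] = bf$ihhbc  (last char: 'c')
  sorted[3] = cbf$ihhb  (last char: 'b')
  sorted[4] = f$ihhbcb  (last char: 'b')
  sorted[5] = hbcbf$ih  (last char: 'h')
  sorted[6] = hhbcbf$i  (last char: 'i')
  sorted[7] = ihhbcbf$  (last char: '$')
Last column: fhcbbhi$
Original string S is at sorted index 7

Answer: fhcbbhi$
7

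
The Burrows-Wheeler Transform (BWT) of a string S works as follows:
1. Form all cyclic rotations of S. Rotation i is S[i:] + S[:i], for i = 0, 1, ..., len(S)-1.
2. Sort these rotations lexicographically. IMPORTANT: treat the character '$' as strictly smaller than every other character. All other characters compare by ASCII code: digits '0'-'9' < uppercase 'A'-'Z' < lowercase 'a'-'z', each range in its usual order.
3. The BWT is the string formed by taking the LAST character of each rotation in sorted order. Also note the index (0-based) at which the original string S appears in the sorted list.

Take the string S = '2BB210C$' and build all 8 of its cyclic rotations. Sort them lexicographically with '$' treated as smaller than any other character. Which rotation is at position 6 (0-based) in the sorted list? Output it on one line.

Answer: BB210C$2

Derivation:
All 8 rotations (rotation i = S[i:]+S[:i]):
  rot[0] = 2BB210C$
  rot[1] = BB210C$2
  rot[2] = B210C$2B
  rot[3] = 210C$2BB
  rot[4] = 10C$2BB2
  rot[5] = 0C$2BB21
  rot[6] = C$2BB210
  rot[7] = $2BB210C
Sorted (with $ < everything):
  sorted[0] = $2BB210C
  sorted[1] = 0C$2BB21
  sorted[2] = 10C$2BB2
  sorted[3] = 210C$2BB
  sorted[4] = 2BB210C$
  sorted[5] = B210C$2B
  sorted[6] = BB210C$2
  sorted[7] = C$2BB210
sorted[6] = BB210C$2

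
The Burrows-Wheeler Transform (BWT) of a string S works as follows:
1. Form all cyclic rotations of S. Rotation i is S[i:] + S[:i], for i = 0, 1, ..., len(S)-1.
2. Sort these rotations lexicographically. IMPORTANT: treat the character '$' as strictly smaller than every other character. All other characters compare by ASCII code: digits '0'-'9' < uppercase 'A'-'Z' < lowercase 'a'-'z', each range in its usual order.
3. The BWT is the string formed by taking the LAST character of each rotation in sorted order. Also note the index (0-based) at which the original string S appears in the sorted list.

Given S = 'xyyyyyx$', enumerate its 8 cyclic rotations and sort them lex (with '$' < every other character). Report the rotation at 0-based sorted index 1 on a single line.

Answer: x$xyyyyy

Derivation:
All 8 rotations (rotation i = S[i:]+S[:i]):
  rot[0] = xyyyyyx$
  rot[1] = yyyyyx$x
  rot[2] = yyyyx$xy
  rot[3] = yyyx$xyy
  rot[4] = yyx$xyyy
  rot[5] = yx$xyyyy
  rot[6] = x$xyyyyy
  rot[7] = $xyyyyyx
Sorted (with $ < everything):
  sorted[0] = $xyyyyyx
  sorted[1] = x$xyyyyy
  sorted[2] = xyyyyyx$
  sorted[3] = yx$xyyyy
  sorted[4] = yyx$xyyy
  sorted[5] = yyyx$xyy
  sorted[6] = yyyyx$xy
  sorted[7] = yyyyyx$x
sorted[1] = x$xyyyyy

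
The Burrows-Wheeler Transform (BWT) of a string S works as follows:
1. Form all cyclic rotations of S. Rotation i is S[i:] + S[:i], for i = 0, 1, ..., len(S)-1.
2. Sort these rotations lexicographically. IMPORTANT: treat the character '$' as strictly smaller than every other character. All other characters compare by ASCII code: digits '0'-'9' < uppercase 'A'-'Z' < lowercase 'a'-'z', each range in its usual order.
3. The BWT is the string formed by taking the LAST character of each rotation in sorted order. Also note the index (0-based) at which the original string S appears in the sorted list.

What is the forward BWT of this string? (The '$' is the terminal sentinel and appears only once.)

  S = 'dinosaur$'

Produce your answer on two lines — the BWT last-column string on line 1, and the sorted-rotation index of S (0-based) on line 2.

Answer: rs$dinuoa
2

Derivation:
All 9 rotations (rotation i = S[i:]+S[:i]):
  rot[0] = dinosaur$
  rot[1] = inosaur$d
  rot[2] = nosaur$di
  rot[3] = osaur$din
  rot[4] = saur$dino
  rot[5] = aur$dinos
  rot[6] = ur$dinosa
  rot[7] = r$dinosau
  rot[8] = $dinosaur
Sorted (with $ < everything):
  sorted[0] = $dinosaur  (last char: 'r')
  sorted[1] = aur$dinos  (last char: 's')
  sorted[2] = dinosaur$  (last char: '$')
  sorted[3] = inosaur$d  (last char: 'd')
  sorted[4] = nosaur$di  (last char: 'i')
  sorted[5] = osaur$din  (last char: 'n')
  sorted[6] = r$dinosau  (last char: 'u')
  sorted[7] = saur$dino  (last char: 'o')
  sorted[8] = ur$dinosa  (last char: 'a')
Last column: rs$dinuoa
Original string S is at sorted index 2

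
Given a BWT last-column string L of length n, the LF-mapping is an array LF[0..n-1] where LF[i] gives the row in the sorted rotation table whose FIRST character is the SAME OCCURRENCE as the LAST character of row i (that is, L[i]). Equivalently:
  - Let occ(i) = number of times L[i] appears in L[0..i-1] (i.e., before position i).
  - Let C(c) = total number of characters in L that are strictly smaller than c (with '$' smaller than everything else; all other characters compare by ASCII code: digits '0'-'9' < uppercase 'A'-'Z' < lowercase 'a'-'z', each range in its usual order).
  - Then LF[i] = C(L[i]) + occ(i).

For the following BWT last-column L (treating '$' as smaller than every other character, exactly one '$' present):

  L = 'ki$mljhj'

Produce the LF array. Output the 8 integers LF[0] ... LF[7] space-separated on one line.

Answer: 5 2 0 7 6 3 1 4

Derivation:
Char counts: '$':1, 'h':1, 'i':1, 'j':2, 'k':1, 'l':1, 'm':1
C (first-col start): C('$')=0, C('h')=1, C('i')=2, C('j')=3, C('k')=5, C('l')=6, C('m')=7
L[0]='k': occ=0, LF[0]=C('k')+0=5+0=5
L[1]='i': occ=0, LF[1]=C('i')+0=2+0=2
L[2]='$': occ=0, LF[2]=C('$')+0=0+0=0
L[3]='m': occ=0, LF[3]=C('m')+0=7+0=7
L[4]='l': occ=0, LF[4]=C('l')+0=6+0=6
L[5]='j': occ=0, LF[5]=C('j')+0=3+0=3
L[6]='h': occ=0, LF[6]=C('h')+0=1+0=1
L[7]='j': occ=1, LF[7]=C('j')+1=3+1=4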